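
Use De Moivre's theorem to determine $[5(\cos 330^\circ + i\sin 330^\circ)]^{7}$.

By De Moivre: z^n = r^n(cos(nθ) + i sin(nθ))
= 5^7(cos(7*330°) + i sin(7*330°))
= 78125(cos 150° + i sin 150°)
= -78125*sqrt(3)/2 + (78125/2)i


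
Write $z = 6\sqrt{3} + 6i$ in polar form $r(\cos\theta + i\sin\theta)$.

r = |z| = sqrt(a^2 + b^2) = sqrt((6*sqrt(3))^2 + (6)^2) = sqrt(108 + 36) = sqrt(144) = 12
θ = arctan(b/a) = arctan(6/10.3923) (quadrant-adjusted) = 30°
z = 12(cos 30° + i sin 30°)


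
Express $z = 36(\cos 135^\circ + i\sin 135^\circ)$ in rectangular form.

a = r cos θ = 36 * -sqrt(2)/2 = -18*sqrt(2)
b = r sin θ = 36 * sqrt(2)/2 = 18*sqrt(2)
z = -18*sqrt(2) + 18*sqrt(2)i


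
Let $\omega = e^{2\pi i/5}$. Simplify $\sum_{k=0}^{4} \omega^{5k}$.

Since 5 divides 5, ω^5 = (ω^5)^1 = 1^1 = 1, so every term is 1.
Sum = 5 · 1 = 5


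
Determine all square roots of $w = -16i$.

|w| = 16, arg(w) = 270°
Root modulus = 16^(1/2) = 4
Root arguments: θ_k = (270° + 360°k)/2 for k = 0, 1, ..., 1
Roots: -2*sqrt(2) + 2*sqrt(2)i, 2*sqrt(2) - 2*sqrt(2)i


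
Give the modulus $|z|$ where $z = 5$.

|z| = sqrt(a^2 + b^2) = sqrt(5^2 + 0^2) = sqrt(25) = 5


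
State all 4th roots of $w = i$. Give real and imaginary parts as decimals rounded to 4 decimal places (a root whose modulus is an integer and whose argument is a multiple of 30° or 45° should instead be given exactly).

|w| = 1, arg(w) = 90°
Root modulus = 1^(1/4) = 1
Root arguments: θ_k = (90° + 360°k)/4 for k = 0, 1, ..., 3
Compute each root as (root modulus)(cos θ_k + i sin θ_k) using full-precision intermediates, then round to 4 decimal places.
Roots: 0.9239 + 0.3827i, -0.3827 + 0.9239i, -0.9239 - 0.3827i, 0.3827 - 0.9239i


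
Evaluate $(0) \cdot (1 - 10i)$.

(a1*a2 - b1*b2) + (a1*b2 + b1*a2)i
= (0 - 0) + (0 + 0)i
= 0


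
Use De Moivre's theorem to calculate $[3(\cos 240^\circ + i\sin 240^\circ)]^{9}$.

By De Moivre: z^n = r^n(cos(nθ) + i sin(nθ))
= 3^9(cos(9*240°) + i sin(9*240°))
= 19683(cos 0° + i sin 0°)
= 19683


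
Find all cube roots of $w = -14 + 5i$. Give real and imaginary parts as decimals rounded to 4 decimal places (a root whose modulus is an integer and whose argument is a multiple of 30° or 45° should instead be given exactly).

|w| = sqrt(221) ≈ 14.866069, arg(w) ≈ 160.346176°
Root modulus = sqrt(221)^(1/3) ≈ 2.458850
Root arguments: θ_k = (arg(w) + 360°k)/3 for k = 0, 1, ..., 2
Compute each root as (root modulus)(cos θ_k + i sin θ_k) using full-precision intermediates, then round to 4 decimal places.
Roots: 1.4643 + 1.9753i, -2.4428 + 0.2805i, 0.9784 - 2.2558i


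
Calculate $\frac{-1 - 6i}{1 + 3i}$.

Multiply numerator and denominator by conjugate (1 - 3i):
= (-1 - 6i)(1 - 3i) / (1^2 + 3^2)
= (-19 - 3i) / 10
= -19/10 - (3/10)i


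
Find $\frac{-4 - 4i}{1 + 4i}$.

Multiply numerator and denominator by conjugate (1 - 4i):
= (-4 - 4i)(1 - 4i) / (1^2 + 4^2)
= (-20 + 12i) / 17
= -20/17 + (12/17)i


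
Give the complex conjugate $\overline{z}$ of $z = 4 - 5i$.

If z = a + bi, then conjugate(z) = a - bi
conjugate(4 - 5i) = 4 + 5i


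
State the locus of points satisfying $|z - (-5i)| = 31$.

|z - z0| = r describes a circle centered at z0 with radius r
Here z0 = -5i and r = 31
Locus: Circle centered at (0, -5) with radius 31


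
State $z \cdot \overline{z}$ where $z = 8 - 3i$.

z * conjugate(z) = |z|^2 = a^2 + b^2
= 8^2 + (-3)^2 = 73


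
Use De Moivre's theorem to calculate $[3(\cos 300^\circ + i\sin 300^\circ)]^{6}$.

By De Moivre: z^n = r^n(cos(nθ) + i sin(nθ))
= 3^6(cos(6*300°) + i sin(6*300°))
= 729(cos 0° + i sin 0°)
= 729


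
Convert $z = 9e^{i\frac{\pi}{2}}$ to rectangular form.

a = r cos θ = 9 * 0 = 0
b = r sin θ = 9 * 1 = 9
z = 9i


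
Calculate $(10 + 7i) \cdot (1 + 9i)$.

(a1*a2 - b1*b2) + (a1*b2 + b1*a2)i
= (10 - 63) + (90 + 7)i
= -53 + 97i


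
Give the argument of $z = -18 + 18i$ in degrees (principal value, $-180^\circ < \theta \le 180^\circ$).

θ = arctan(b/a) = arctan(18/-18) (quadrant-adjusted) = 135°


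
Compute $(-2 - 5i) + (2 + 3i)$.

(-2 + 2) + (-5 + 3)i = -2i


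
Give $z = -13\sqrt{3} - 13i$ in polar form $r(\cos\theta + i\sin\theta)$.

r = |z| = sqrt(a^2 + b^2) = sqrt((-13*sqrt(3))^2 + (-13)^2) = sqrt(507 + 169) = sqrt(676) = 26
θ = arctan(b/a) = arctan(-13/-22.5167) (quadrant-adjusted) = 210°
z = 26(cos 210° + i sin 210°)


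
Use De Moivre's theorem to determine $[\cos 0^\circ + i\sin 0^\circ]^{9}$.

By De Moivre: z^n = r^n(cos(nθ) + i sin(nθ))
= 1^9(cos(9*0°) + i sin(9*0°))
= 1(cos 0° + i sin 0°)
= 1


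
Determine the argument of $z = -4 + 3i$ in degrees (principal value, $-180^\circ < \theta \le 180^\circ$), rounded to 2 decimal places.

θ = arctan(b/a) = arctan(3/-4) (quadrant-adjusted) = 143.13°


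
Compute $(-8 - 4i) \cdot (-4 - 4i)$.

(a1*a2 - b1*b2) + (a1*b2 + b1*a2)i
= (32 - 16) + (32 + 16)i
= 16 + 48i


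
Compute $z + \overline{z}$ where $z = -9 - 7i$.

z + conjugate(z) = (a + bi) + (a - bi) = 2a
= 2 * (-9) = -18


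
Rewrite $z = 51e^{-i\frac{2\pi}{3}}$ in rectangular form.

a = r cos θ = 51 * -1/2 = -51/2
b = r sin θ = 51 * -sqrt(3)/2 = -51*sqrt(3)/2
z = -51/2 - (51*sqrt(3)/2)i


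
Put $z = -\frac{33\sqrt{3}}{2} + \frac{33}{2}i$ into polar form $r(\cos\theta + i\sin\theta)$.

r = |z| = sqrt(a^2 + b^2) = sqrt((-33*sqrt(3)/2)^2 + (33/2)^2) = sqrt(3267/4 + 1089/4) = sqrt(1089) = 33
θ = arctan(b/a) = arctan(16.5/-28.5788) (quadrant-adjusted) = 150°
z = 33(cos 150° + i sin 150°)


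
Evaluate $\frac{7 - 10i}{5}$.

Divisor is real, so divide each part by 5:
= 7/5 - 2i


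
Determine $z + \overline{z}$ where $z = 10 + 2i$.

z + conjugate(z) = (a + bi) + (a - bi) = 2a
= 2 * 10 = 20


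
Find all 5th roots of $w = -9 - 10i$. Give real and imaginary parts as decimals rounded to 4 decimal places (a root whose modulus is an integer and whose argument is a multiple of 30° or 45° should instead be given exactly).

|w| = sqrt(181) ≈ 13.453624, arg(w) ≈ 228.012788°
Root modulus = sqrt(181)^(1/5) ≈ 1.681775
Root arguments: θ_k = (arg(w) + 360°k)/5 for k = 0, 1, ..., 4
Compute each root as (root modulus)(cos θ_k + i sin θ_k) using full-precision intermediates, then round to 4 decimal places.
Roots: 1.1766 + 1.2016i, -0.7792 + 1.4904i, -1.6582 - 0.2805i, -0.2456 - 1.6637i, 1.5064 - 0.7477i


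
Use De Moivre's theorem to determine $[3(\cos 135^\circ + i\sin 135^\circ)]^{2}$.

By De Moivre: z^n = r^n(cos(nθ) + i sin(nθ))
= 3^2(cos(2*135°) + i sin(2*135°))
= 9(cos 270° + i sin 270°)
= -9i


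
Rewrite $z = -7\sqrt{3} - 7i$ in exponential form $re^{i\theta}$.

r = |z| = sqrt((-7*sqrt(3))^2 + (-7)^2) = sqrt(147 + 49) = sqrt(196) = 14
θ = arctan(b/a) = arctan(-7/-12.1244) (quadrant-adjusted) = -150° = -5π/6
z = 14e^(-i*5π/6)


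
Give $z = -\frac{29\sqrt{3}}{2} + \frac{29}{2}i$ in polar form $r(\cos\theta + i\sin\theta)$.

r = |z| = sqrt(a^2 + b^2) = sqrt((-29*sqrt(3)/2)^2 + (29/2)^2) = sqrt(2523/4 + 841/4) = sqrt(841) = 29
θ = arctan(b/a) = arctan(14.5/-25.1147) (quadrant-adjusted) = 150°
z = 29(cos 150° + i sin 150°)


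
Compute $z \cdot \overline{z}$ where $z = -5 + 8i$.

z * conjugate(z) = |z|^2 = a^2 + b^2
= (-5)^2 + 8^2 = 89


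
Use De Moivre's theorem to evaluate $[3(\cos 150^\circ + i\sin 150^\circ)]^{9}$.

By De Moivre: z^n = r^n(cos(nθ) + i sin(nθ))
= 3^9(cos(9*150°) + i sin(9*150°))
= 19683(cos 270° + i sin 270°)
= -19683i


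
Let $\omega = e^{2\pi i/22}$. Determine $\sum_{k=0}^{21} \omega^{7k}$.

Let ζ = ω^7 = e^(2πi·7/22). Since 22 ∤ 7, ζ ≠ 1.
Sum = Σ_{k=0}^{21} ζ^k = (ζ^22 - 1)/(ζ - 1) = (ω^{7·22} - 1)/(ζ - 1) = (1 - 1)/(ζ - 1) = 0


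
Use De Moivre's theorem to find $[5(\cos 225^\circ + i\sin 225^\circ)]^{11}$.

By De Moivre: z^n = r^n(cos(nθ) + i sin(nθ))
= 5^11(cos(11*225°) + i sin(11*225°))
= 48828125(cos 315° + i sin 315°)
= 48828125*sqrt(2)/2 - (48828125*sqrt(2)/2)i


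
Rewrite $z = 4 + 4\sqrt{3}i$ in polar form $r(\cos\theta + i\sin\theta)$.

r = |z| = sqrt(a^2 + b^2) = sqrt((4)^2 + (4*sqrt(3))^2) = sqrt(16 + 48) = sqrt(64) = 8
θ = arctan(b/a) = arctan(6.9282/4) (quadrant-adjusted) = 60°
z = 8(cos 60° + i sin 60°)


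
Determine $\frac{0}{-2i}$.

Multiply numerator and denominator by conjugate (2i):
= (0)(2i) / (0^2 + (-2)^2)
= (0) / 4
= 0


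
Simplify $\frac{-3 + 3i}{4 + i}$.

Multiply numerator and denominator by conjugate (4 - i):
= (-3 + 3i)(4 - i) / (4^2 + 1^2)
= (-9 + 15i) / 17
= -9/17 + (15/17)i


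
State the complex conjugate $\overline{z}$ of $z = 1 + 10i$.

If z = a + bi, then conjugate(z) = a - bi
conjugate(1 + 10i) = 1 - 10i


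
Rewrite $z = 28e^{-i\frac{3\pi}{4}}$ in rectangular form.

a = r cos θ = 28 * -sqrt(2)/2 = -14*sqrt(2)
b = r sin θ = 28 * -sqrt(2)/2 = -14*sqrt(2)
z = -14*sqrt(2) - 14*sqrt(2)i


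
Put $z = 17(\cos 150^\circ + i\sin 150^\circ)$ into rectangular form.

a = r cos θ = 17 * -sqrt(3)/2 = -17*sqrt(3)/2
b = r sin θ = 17 * 1/2 = 17/2
z = -17*sqrt(3)/2 + (17/2)i


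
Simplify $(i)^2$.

(a + bi)^2 = a^2 - b^2 + 2abi
= 0^2 - 1^2 + 2*0*1i
= -1


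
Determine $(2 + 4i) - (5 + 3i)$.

(2 - 5) + (4 - 3)i = -3 + i


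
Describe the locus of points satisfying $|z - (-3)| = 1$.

|z - z0| = r describes a circle centered at z0 with radius r
Here z0 = -3 and r = 1
Locus: Circle centered at (-3, 0) with radius 1


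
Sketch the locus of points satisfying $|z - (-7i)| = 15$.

|z - z0| = r describes a circle centered at z0 with radius r
Here z0 = -7i and r = 15
Locus: Circle centered at (0, -7) with radius 15


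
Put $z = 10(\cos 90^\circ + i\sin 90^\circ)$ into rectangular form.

a = r cos θ = 10 * 0 = 0
b = r sin θ = 10 * 1 = 10
z = 10i


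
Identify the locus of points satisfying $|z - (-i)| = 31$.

|z - z0| = r describes a circle centered at z0 with radius r
Here z0 = -i and r = 31
Locus: Circle centered at (0, -1) with radius 31


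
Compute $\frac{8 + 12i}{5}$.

Divisor is real, so divide each part by 5:
= 8/5 + (12/5)i


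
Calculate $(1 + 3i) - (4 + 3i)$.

(1 - 4) + (3 - 3)i = -3


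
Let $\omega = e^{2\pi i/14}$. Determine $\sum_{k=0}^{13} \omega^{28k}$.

Since 14 divides 28, ω^28 = (ω^14)^2 = 1^2 = 1, so every term is 1.
Sum = 14 · 1 = 14


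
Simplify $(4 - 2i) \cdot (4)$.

(a1*a2 - b1*b2) + (a1*b2 + b1*a2)i
= (16 - 0) + (0 + (-8))i
= 16 - 8i


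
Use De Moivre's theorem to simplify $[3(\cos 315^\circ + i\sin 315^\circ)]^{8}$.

By De Moivre: z^n = r^n(cos(nθ) + i sin(nθ))
= 3^8(cos(8*315°) + i sin(8*315°))
= 6561(cos 0° + i sin 0°)
= 6561


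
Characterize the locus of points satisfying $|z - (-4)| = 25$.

|z - z0| = r describes a circle centered at z0 with radius r
Here z0 = -4 and r = 25
Locus: Circle centered at (-4, 0) with radius 25


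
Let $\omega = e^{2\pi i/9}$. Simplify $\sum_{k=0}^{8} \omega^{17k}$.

Let ζ = ω^17 = e^(2πi·17/9). Since 9 ∤ 17, ζ ≠ 1.
Sum = Σ_{k=0}^{8} ζ^k = (ζ^9 - 1)/(ζ - 1) = (ω^{17·9} - 1)/(ζ - 1) = (1 - 1)/(ζ - 1) = 0


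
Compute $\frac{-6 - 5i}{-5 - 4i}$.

Multiply numerator and denominator by conjugate (-5 + 4i):
= (-6 - 5i)(-5 + 4i) / ((-5)^2 + (-4)^2)
= (50 + i) / 41
= 50/41 + (1/41)i


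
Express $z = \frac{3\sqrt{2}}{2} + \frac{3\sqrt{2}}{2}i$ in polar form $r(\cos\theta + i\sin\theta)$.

r = |z| = sqrt(a^2 + b^2) = sqrt((3*sqrt(2)/2)^2 + (3*sqrt(2)/2)^2) = sqrt(9/2 + 9/2) = sqrt(9) = 3
θ = arctan(b/a) = arctan(2.1213/2.1213) (quadrant-adjusted) = 45°
z = 3(cos 45° + i sin 45°)


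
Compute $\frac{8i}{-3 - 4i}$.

Multiply numerator and denominator by conjugate (-3 + 4i):
= (8i)(-3 + 4i) / ((-3)^2 + (-4)^2)
= (-32 - 24i) / 25
= -32/25 - (24/25)i


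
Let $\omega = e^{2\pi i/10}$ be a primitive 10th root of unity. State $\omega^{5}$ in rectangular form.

ω^5 = e^(2πi·5/10) = e^(i·1π)
= cos(1π) + i sin(1π)
= -1


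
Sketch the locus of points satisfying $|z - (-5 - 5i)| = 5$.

|z - z0| = r describes a circle centered at z0 with radius r
Here z0 = -5 - 5i and r = 5
Locus: Circle centered at (-5, -5) with radius 5


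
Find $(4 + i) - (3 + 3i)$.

(4 - 3) + (1 - 3)i = 1 - 2i


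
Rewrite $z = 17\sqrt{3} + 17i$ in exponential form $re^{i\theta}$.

r = |z| = sqrt((17*sqrt(3))^2 + (17)^2) = sqrt(867 + 289) = sqrt(1156) = 34
θ = arctan(b/a) = arctan(17/29.4449) (quadrant-adjusted) = 30° = π/6
z = 34e^(i*π/6)


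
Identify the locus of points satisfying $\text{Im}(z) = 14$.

Im(z) = y where z = x + yi; the equation y = 14 is satisfied by all points with that y-coordinate
Locus: Horizontal line y = 14


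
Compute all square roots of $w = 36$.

|w| = 36, arg(w) = 0°
Root modulus = 36^(1/2) = 6
Root arguments: θ_k = (0° + 360°k)/2 for k = 0, 1, ..., 1
Roots: 6, -6


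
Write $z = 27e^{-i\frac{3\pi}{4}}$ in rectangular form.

a = r cos θ = 27 * -sqrt(2)/2 = -27*sqrt(2)/2
b = r sin θ = 27 * -sqrt(2)/2 = -27*sqrt(2)/2
z = -27*sqrt(2)/2 - (27*sqrt(2)/2)i


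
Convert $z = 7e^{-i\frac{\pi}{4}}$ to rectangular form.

a = r cos θ = 7 * sqrt(2)/2 = 7*sqrt(2)/2
b = r sin θ = 7 * -sqrt(2)/2 = -7*sqrt(2)/2
z = 7*sqrt(2)/2 - (7*sqrt(2)/2)i


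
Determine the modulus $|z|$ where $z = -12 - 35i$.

|z| = sqrt(a^2 + b^2) = sqrt((-12)^2 + (-35)^2) = sqrt(1369) = 37


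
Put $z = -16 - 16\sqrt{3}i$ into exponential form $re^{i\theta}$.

r = |z| = sqrt((-16)^2 + (-16*sqrt(3))^2) = sqrt(256 + 768) = sqrt(1024) = 32
θ = arctan(b/a) = arctan(-27.7128/-16) (quadrant-adjusted) = 240° = 4π/3
z = 32e^(i*4π/3)


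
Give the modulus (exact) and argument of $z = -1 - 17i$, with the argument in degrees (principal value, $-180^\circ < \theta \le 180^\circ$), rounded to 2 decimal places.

|z| = sqrt((-1)^2 + (-17)^2) = sqrt(290)
arg(z) = arctan(b/a) = arctan(-17/-1) (quadrant-adjusted) = -93.37°


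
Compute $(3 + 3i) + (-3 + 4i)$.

(3 + (-3)) + (3 + 4)i = 7i


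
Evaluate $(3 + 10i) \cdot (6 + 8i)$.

(a1*a2 - b1*b2) + (a1*b2 + b1*a2)i
= (18 - 80) + (24 + 60)i
= -62 + 84i


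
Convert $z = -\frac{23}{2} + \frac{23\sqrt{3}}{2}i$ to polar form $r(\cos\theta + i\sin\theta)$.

r = |z| = sqrt(a^2 + b^2) = sqrt((-23/2)^2 + (23*sqrt(3)/2)^2) = sqrt(529/4 + 1587/4) = sqrt(529) = 23
θ = arctan(b/a) = arctan(19.9186/-11.5) (quadrant-adjusted) = 120°
z = 23(cos 120° + i sin 120°)


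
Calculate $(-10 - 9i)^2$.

(a + bi)^2 = a^2 - b^2 + 2abi
= (-10)^2 - (-9)^2 + 2*(-10)*(-9)i
= 19 + 180i


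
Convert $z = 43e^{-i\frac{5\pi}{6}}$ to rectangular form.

a = r cos θ = 43 * -sqrt(3)/2 = -43*sqrt(3)/2
b = r sin θ = 43 * -1/2 = -43/2
z = -43*sqrt(3)/2 - (43/2)i


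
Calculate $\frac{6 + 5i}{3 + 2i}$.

Multiply numerator and denominator by conjugate (3 - 2i):
= (6 + 5i)(3 - 2i) / (3^2 + 2^2)
= (28 + 3i) / 13
= 28/13 + (3/13)i


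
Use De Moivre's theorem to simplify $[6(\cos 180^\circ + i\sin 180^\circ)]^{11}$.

By De Moivre: z^n = r^n(cos(nθ) + i sin(nθ))
= 6^11(cos(11*180°) + i sin(11*180°))
= 362797056(cos 180° + i sin 180°)
= -362797056


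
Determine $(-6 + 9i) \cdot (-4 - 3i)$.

(a1*a2 - b1*b2) + (a1*b2 + b1*a2)i
= (24 - (-27)) + (18 + (-36))i
= 51 - 18i


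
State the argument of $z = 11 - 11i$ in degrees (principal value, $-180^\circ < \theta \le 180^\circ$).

θ = arctan(b/a) = arctan(-11/11) (quadrant-adjusted) = -45°


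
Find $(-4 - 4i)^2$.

(a + bi)^2 = a^2 - b^2 + 2abi
= (-4)^2 - (-4)^2 + 2*(-4)*(-4)i
= 32i


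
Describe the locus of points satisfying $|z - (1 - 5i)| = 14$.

|z - z0| = r describes a circle centered at z0 with radius r
Here z0 = 1 - 5i and r = 14
Locus: Circle centered at (1, -5) with radius 14


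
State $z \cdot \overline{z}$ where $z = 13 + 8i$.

z * conjugate(z) = |z|^2 = a^2 + b^2
= 13^2 + 8^2 = 233


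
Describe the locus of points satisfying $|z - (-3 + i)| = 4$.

|z - z0| = r describes a circle centered at z0 with radius r
Here z0 = -3 + i and r = 4
Locus: Circle centered at (-3, 1) with radius 4


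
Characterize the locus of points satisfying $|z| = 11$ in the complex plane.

|z| = 11 means sqrt(x^2 + y^2) = 11
This is a circle of radius 11 centered at the origin


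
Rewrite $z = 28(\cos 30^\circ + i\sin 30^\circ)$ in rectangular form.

a = r cos θ = 28 * sqrt(3)/2 = 14*sqrt(3)
b = r sin θ = 28 * 1/2 = 14
z = 14*sqrt(3) + 14i


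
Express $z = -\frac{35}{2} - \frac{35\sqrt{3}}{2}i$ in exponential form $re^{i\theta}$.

r = |z| = sqrt((-35/2)^2 + (-35*sqrt(3)/2)^2) = sqrt(1225/4 + 3675/4) = sqrt(1225) = 35
θ = arctan(b/a) = arctan(-30.3109/-17.5) (quadrant-adjusted) = 240° = 4π/3
z = 35e^(i*4π/3)


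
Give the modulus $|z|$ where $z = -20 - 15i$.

|z| = sqrt(a^2 + b^2) = sqrt((-20)^2 + (-15)^2) = sqrt(625) = 25


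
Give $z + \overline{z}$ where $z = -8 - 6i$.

z + conjugate(z) = (a + bi) + (a - bi) = 2a
= 2 * (-8) = -16


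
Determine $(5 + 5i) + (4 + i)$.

(5 + 4) + (5 + 1)i = 9 + 6i


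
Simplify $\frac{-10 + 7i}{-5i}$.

Multiply numerator and denominator by conjugate (5i):
= (-10 + 7i)(5i) / (0^2 + (-5)^2)
= (-35 - 50i) / 25
Divide through by 5: (-7 - 10i) / 5
= -7/5 - 2i


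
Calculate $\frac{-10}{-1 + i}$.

Multiply numerator and denominator by conjugate (-1 - i):
= (-10)(-1 - i) / ((-1)^2 + 1^2)
= (10 + 10i) / 2
= 5 + 5i


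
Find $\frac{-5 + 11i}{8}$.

Divisor is real, so divide each part by 8:
= -5/8 + (11/8)i


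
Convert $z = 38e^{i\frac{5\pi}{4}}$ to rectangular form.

a = r cos θ = 38 * -sqrt(2)/2 = -19*sqrt(2)
b = r sin θ = 38 * -sqrt(2)/2 = -19*sqrt(2)
z = -19*sqrt(2) - 19*sqrt(2)i


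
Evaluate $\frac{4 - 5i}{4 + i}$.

Multiply numerator and denominator by conjugate (4 - i):
= (4 - 5i)(4 - i) / (4^2 + 1^2)
= (11 - 24i) / 17
= 11/17 - (24/17)i


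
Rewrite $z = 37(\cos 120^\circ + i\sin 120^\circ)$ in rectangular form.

a = r cos θ = 37 * -1/2 = -37/2
b = r sin θ = 37 * sqrt(3)/2 = 37*sqrt(3)/2
z = -37/2 + (37*sqrt(3)/2)i


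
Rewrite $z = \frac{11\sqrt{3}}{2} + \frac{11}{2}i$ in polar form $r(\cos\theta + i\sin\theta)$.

r = |z| = sqrt(a^2 + b^2) = sqrt((11*sqrt(3)/2)^2 + (11/2)^2) = sqrt(363/4 + 121/4) = sqrt(121) = 11
θ = arctan(b/a) = arctan(5.5/9.5263) (quadrant-adjusted) = 30°
z = 11(cos 30° + i sin 30°)


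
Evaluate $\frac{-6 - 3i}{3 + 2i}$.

Multiply numerator and denominator by conjugate (3 - 2i):
= (-6 - 3i)(3 - 2i) / (3^2 + 2^2)
= (-24 + 3i) / 13
= -24/13 + (3/13)i


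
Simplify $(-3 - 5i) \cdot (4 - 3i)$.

(a1*a2 - b1*b2) + (a1*b2 + b1*a2)i
= (-12 - 15) + (9 + (-20))i
= -27 - 11i


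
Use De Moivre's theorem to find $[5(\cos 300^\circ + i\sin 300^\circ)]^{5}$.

By De Moivre: z^n = r^n(cos(nθ) + i sin(nθ))
= 5^5(cos(5*300°) + i sin(5*300°))
= 3125(cos 60° + i sin 60°)
= 3125/2 + (3125*sqrt(3)/2)i


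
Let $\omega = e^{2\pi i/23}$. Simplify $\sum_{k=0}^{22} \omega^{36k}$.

Let ζ = ω^36 = e^(2πi·36/23). Since 23 ∤ 36, ζ ≠ 1.
Sum = Σ_{k=0}^{22} ζ^k = (ζ^23 - 1)/(ζ - 1) = (ω^{36·23} - 1)/(ζ - 1) = (1 - 1)/(ζ - 1) = 0


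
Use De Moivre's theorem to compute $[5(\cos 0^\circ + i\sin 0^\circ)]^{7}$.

By De Moivre: z^n = r^n(cos(nθ) + i sin(nθ))
= 5^7(cos(7*0°) + i sin(7*0°))
= 78125(cos 0° + i sin 0°)
= 78125


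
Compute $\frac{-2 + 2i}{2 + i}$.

Multiply numerator and denominator by conjugate (2 - i):
= (-2 + 2i)(2 - i) / (2^2 + 1^2)
= (-2 + 6i) / 5
= -2/5 + (6/5)i


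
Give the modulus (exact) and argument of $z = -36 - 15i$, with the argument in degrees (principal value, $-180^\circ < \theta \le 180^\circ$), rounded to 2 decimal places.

|z| = sqrt((-36)^2 + (-15)^2) = 39
arg(z) = arctan(b/a) = arctan(-15/-36) (quadrant-adjusted) = -157.38°


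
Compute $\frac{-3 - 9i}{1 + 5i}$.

Multiply numerator and denominator by conjugate (1 - 5i):
= (-3 - 9i)(1 - 5i) / (1^2 + 5^2)
= (-48 + 6i) / 26
Divide through by 2: (-24 + 3i) / 13
= -24/13 + (3/13)i


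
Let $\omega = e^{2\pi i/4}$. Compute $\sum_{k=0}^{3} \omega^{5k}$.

Let ζ = ω^5 = e^(2πi·5/4). Since 4 ∤ 5, ζ ≠ 1.
Sum = Σ_{k=0}^{3} ζ^k = (ζ^4 - 1)/(ζ - 1) = (ω^{5·4} - 1)/(ζ - 1) = (1 - 1)/(ζ - 1) = 0


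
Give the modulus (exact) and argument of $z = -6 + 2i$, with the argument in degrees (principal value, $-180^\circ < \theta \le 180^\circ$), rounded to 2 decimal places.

|z| = sqrt((-6)^2 + 2^2) = sqrt(40)
arg(z) = arctan(b/a) = arctan(2/-6) (quadrant-adjusted) = 161.57°


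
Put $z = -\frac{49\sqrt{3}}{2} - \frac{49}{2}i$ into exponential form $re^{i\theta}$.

r = |z| = sqrt((-49*sqrt(3)/2)^2 + (-49/2)^2) = sqrt(7203/4 + 2401/4) = sqrt(2401) = 49
θ = arctan(b/a) = arctan(-24.5/-42.4352) (quadrant-adjusted) = 210° = 7π/6
z = 49e^(i*7π/6)


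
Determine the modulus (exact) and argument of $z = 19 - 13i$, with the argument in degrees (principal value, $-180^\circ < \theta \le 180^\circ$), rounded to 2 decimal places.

|z| = sqrt(19^2 + (-13)^2) = sqrt(530)
arg(z) = arctan(b/a) = arctan(-13/19) (quadrant-adjusted) = -34.38°


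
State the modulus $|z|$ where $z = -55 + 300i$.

|z| = sqrt(a^2 + b^2) = sqrt((-55)^2 + 300^2) = sqrt(93025) = 305


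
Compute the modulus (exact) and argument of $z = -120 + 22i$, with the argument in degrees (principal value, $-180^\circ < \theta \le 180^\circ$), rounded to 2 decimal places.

|z| = sqrt((-120)^2 + 22^2) = 122
arg(z) = arctan(b/a) = arctan(22/-120) (quadrant-adjusted) = 169.61°


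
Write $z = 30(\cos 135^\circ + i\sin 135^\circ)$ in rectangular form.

a = r cos θ = 30 * -sqrt(2)/2 = -15*sqrt(2)
b = r sin θ = 30 * sqrt(2)/2 = 15*sqrt(2)
z = -15*sqrt(2) + 15*sqrt(2)i


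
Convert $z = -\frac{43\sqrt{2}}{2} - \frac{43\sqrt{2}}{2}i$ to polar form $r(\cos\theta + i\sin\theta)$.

r = |z| = sqrt(a^2 + b^2) = sqrt((-43*sqrt(2)/2)^2 + (-43*sqrt(2)/2)^2) = sqrt(1849/2 + 1849/2) = sqrt(1849) = 43
θ = arctan(b/a) = arctan(-30.4056/-30.4056) (quadrant-adjusted) = 225°
z = 43(cos 225° + i sin 225°)


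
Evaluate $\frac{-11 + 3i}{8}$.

Divisor is real, so divide each part by 8:
= -11/8 + (3/8)i


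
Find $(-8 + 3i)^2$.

(a + bi)^2 = a^2 - b^2 + 2abi
= (-8)^2 - 3^2 + 2*(-8)*3i
= 55 - 48i


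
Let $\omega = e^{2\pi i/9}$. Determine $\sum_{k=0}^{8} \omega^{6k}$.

Let ζ = ω^6 = e^(2πi·6/9). Since 9 ∤ 6, ζ ≠ 1.
Sum = Σ_{k=0}^{8} ζ^k = (ζ^9 - 1)/(ζ - 1) = (ω^{6·9} - 1)/(ζ - 1) = (1 - 1)/(ζ - 1) = 0


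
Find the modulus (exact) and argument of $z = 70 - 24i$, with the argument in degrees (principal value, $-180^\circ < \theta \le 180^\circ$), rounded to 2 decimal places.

|z| = sqrt(70^2 + (-24)^2) = 74
arg(z) = arctan(b/a) = arctan(-24/70) (quadrant-adjusted) = -18.92°


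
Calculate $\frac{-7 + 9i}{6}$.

Divisor is real, so divide each part by 6:
= -7/6 + (3/2)i


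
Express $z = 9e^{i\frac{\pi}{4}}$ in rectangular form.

a = r cos θ = 9 * sqrt(2)/2 = 9*sqrt(2)/2
b = r sin θ = 9 * sqrt(2)/2 = 9*sqrt(2)/2
z = 9*sqrt(2)/2 + (9*sqrt(2)/2)i


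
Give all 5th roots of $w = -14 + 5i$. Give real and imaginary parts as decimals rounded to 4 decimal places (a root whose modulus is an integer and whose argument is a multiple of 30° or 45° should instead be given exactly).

|w| = sqrt(221) ≈ 14.866069, arg(w) ≈ 160.346176°
Root modulus = sqrt(221)^(1/5) ≈ 1.715692
Root arguments: θ_k = (arg(w) + 360°k)/5 for k = 0, 1, ..., 4
Compute each root as (root modulus)(cos θ_k + i sin θ_k) using full-precision intermediates, then round to 4 decimal places.
Roots: 1.4539 + 0.9109i, -0.4171 + 1.6642i, -1.7117 + 0.1176i, -0.6408 - 1.5915i, 1.3156 - 1.1012i


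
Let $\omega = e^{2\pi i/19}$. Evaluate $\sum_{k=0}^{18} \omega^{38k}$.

Since 19 divides 38, ω^38 = (ω^19)^2 = 1^2 = 1, so every term is 1.
Sum = 19 · 1 = 19


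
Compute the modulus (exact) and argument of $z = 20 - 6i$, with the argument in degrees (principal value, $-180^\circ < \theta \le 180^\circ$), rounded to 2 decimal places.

|z| = sqrt(20^2 + (-6)^2) = sqrt(436)
arg(z) = arctan(b/a) = arctan(-6/20) (quadrant-adjusted) = -16.70°


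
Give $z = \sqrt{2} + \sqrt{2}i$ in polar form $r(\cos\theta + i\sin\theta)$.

r = |z| = sqrt(a^2 + b^2) = sqrt((sqrt(2))^2 + (sqrt(2))^2) = sqrt(2 + 2) = sqrt(4) = 2
θ = arctan(b/a) = arctan(1.4142/1.4142) (quadrant-adjusted) = 45°
z = 2(cos 45° + i sin 45°)


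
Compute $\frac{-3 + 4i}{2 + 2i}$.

Multiply numerator and denominator by conjugate (2 - 2i):
= (-3 + 4i)(2 - 2i) / (2^2 + 2^2)
= (2 + 14i) / 8
Divide through by 2: (1 + 7i) / 4
= 1/4 + (7/4)i


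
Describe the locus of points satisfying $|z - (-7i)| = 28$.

|z - z0| = r describes a circle centered at z0 with radius r
Here z0 = -7i and r = 28
Locus: Circle centered at (0, -7) with radius 28


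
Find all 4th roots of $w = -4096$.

|w| = 4096, arg(w) = 180°
Root modulus = 4096^(1/4) = 8
Root arguments: θ_k = (180° + 360°k)/4 for k = 0, 1, ..., 3
Roots: 4*sqrt(2) + 4*sqrt(2)i, -4*sqrt(2) + 4*sqrt(2)i, -4*sqrt(2) - 4*sqrt(2)i, 4*sqrt(2) - 4*sqrt(2)i


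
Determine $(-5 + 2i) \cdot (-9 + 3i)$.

(a1*a2 - b1*b2) + (a1*b2 + b1*a2)i
= (45 - 6) + (-15 + (-18))i
= 39 - 33i


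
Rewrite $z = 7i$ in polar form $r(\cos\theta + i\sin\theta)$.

r = |z| = sqrt(a^2 + b^2) = sqrt((0)^2 + (7)^2) = sqrt(0 + 49) = sqrt(49) = 7
a = 0 and b > 0, so z lies on the positive imaginary axis: θ = 90°
z = 7(cos 90° + i sin 90°)


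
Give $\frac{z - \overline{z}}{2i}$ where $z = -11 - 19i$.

z - conjugate(z) = 2bi
(z - conjugate(z))/(2i) = 2bi/(2i) = b = -19


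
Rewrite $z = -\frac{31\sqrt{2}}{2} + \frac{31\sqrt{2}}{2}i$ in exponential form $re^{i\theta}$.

r = |z| = sqrt((-31*sqrt(2)/2)^2 + (31*sqrt(2)/2)^2) = sqrt(961/2 + 961/2) = sqrt(961) = 31
θ = arctan(b/a) = arctan(21.9203/-21.9203) (quadrant-adjusted) = 135° = 3π/4
z = 31e^(i*3π/4)


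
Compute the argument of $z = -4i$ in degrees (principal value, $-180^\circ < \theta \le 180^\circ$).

a = 0 and b < 0, so z lies on the negative imaginary axis: θ = -90°


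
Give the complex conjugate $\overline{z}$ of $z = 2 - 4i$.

If z = a + bi, then conjugate(z) = a - bi
conjugate(2 - 4i) = 2 + 4i


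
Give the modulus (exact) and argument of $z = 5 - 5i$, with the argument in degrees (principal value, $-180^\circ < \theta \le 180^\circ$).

|z| = sqrt(5^2 + (-5)^2) = sqrt(50)
arg(z) = arctan(b/a) = arctan(-5/5) (quadrant-adjusted) = -45°


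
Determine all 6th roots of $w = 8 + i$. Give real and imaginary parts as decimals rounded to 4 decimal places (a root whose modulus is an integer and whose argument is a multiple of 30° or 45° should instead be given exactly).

|w| = sqrt(65) ≈ 8.062258, arg(w) ≈ 7.125016°
Root modulus = sqrt(65)^(1/6) ≈ 1.416042
Root arguments: θ_k = (arg(w) + 360°k)/6 for k = 0, 1, ..., 5
Compute each root as (root modulus)(cos θ_k + i sin θ_k) using full-precision intermediates, then round to 4 decimal places.
Roots: 1.4157 + 0.0293i, 0.6825 + 1.2407i, -0.7333 + 1.2114i, -1.4157 - 0.0293i, -0.6825 - 1.2407i, 0.7333 - 1.2114i


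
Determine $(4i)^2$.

(a + bi)^2 = a^2 - b^2 + 2abi
= 0^2 - 4^2 + 2*0*4i
= -16


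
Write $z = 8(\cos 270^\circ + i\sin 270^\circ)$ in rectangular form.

a = r cos θ = 8 * 0 = 0
b = r sin θ = 8 * -1 = -8
z = -8i


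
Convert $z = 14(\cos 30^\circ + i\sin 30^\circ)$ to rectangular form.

a = r cos θ = 14 * sqrt(3)/2 = 7*sqrt(3)
b = r sin θ = 14 * 1/2 = 7
z = 7*sqrt(3) + 7i


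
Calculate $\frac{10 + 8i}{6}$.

Divisor is real, so divide each part by 6:
= 5/3 + (4/3)i


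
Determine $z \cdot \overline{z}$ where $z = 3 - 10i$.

z * conjugate(z) = |z|^2 = a^2 + b^2
= 3^2 + (-10)^2 = 109


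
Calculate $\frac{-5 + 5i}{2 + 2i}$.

Multiply numerator and denominator by conjugate (2 - 2i):
= (-5 + 5i)(2 - 2i) / (2^2 + 2^2)
= (20i) / 8
Divide through by 4: (5i) / 2
= 0 + (5/2)i


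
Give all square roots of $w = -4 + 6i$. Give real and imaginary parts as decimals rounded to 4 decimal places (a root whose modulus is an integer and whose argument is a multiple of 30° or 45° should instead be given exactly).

|w| = sqrt(52) ≈ 7.211103, arg(w) ≈ 123.690068°
Root modulus = sqrt(52)^(1/2) ≈ 2.685350
Root arguments: θ_k = (arg(w) + 360°k)/2 for k = 0, 1, ..., 1
Compute each root as (root modulus)(cos θ_k + i sin θ_k) using full-precision intermediates, then round to 4 decimal places.
Roots: 1.2671 + 2.3676i, -1.2671 - 2.3676i


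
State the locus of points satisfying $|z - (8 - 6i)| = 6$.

|z - z0| = r describes a circle centered at z0 with radius r
Here z0 = 8 - 6i and r = 6
Locus: Circle centered at (8, -6) with radius 6


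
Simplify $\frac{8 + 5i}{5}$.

Divisor is real, so divide each part by 5:
= 8/5 + i


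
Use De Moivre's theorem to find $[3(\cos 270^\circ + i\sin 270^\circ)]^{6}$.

By De Moivre: z^n = r^n(cos(nθ) + i sin(nθ))
= 3^6(cos(6*270°) + i sin(6*270°))
= 729(cos 180° + i sin 180°)
= -729


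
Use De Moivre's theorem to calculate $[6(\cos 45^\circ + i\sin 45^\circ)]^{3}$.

By De Moivre: z^n = r^n(cos(nθ) + i sin(nθ))
= 6^3(cos(3*45°) + i sin(3*45°))
= 216(cos 135° + i sin 135°)
= -108*sqrt(2) + 108*sqrt(2)i


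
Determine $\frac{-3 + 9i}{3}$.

Divisor is real, so divide each part by 3:
= -1 + 3i


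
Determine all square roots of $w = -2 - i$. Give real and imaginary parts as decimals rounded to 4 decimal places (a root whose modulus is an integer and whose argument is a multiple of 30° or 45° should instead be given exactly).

|w| = sqrt(5) ≈ 2.236068, arg(w) ≈ 206.565051°
Root modulus = sqrt(5)^(1/2) ≈ 1.495349
Root arguments: θ_k = (arg(w) + 360°k)/2 for k = 0, 1, ..., 1
Compute each root as (root modulus)(cos θ_k + i sin θ_k) using full-precision intermediates, then round to 4 decimal places.
Roots: -0.3436 + 1.4553i, 0.3436 - 1.4553i


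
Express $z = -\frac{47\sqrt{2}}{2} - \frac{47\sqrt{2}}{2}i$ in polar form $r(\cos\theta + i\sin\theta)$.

r = |z| = sqrt(a^2 + b^2) = sqrt((-47*sqrt(2)/2)^2 + (-47*sqrt(2)/2)^2) = sqrt(2209/2 + 2209/2) = sqrt(2209) = 47
θ = arctan(b/a) = arctan(-33.234/-33.234) (quadrant-adjusted) = 225°
z = 47(cos 225° + i sin 225°)


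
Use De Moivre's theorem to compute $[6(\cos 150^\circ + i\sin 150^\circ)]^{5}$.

By De Moivre: z^n = r^n(cos(nθ) + i sin(nθ))
= 6^5(cos(5*150°) + i sin(5*150°))
= 7776(cos 30° + i sin 30°)
= 3888*sqrt(3) + 3888i


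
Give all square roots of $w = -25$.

|w| = 25, arg(w) = 180°
Root modulus = 25^(1/2) = 5
Root arguments: θ_k = (180° + 360°k)/2 for k = 0, 1, ..., 1
Roots: 5i, -5i


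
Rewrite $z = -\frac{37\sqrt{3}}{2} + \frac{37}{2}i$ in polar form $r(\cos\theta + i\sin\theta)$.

r = |z| = sqrt(a^2 + b^2) = sqrt((-37*sqrt(3)/2)^2 + (37/2)^2) = sqrt(4107/4 + 1369/4) = sqrt(1369) = 37
θ = arctan(b/a) = arctan(18.5/-32.0429) (quadrant-adjusted) = 150°
z = 37(cos 150° + i sin 150°)


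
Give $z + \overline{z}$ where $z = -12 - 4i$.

z + conjugate(z) = (a + bi) + (a - bi) = 2a
= 2 * (-12) = -24


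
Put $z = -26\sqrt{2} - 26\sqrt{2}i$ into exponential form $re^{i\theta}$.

r = |z| = sqrt((-26*sqrt(2))^2 + (-26*sqrt(2))^2) = sqrt(1352 + 1352) = sqrt(2704) = 52
θ = arctan(b/a) = arctan(-36.7696/-36.7696) (quadrant-adjusted) = 225° = 5π/4
z = 52e^(i*5π/4)


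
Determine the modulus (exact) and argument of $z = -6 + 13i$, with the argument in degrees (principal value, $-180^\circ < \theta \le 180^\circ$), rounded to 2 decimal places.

|z| = sqrt((-6)^2 + 13^2) = sqrt(205)
arg(z) = arctan(b/a) = arctan(13/-6) (quadrant-adjusted) = 114.78°


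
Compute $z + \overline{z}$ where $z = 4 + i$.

z + conjugate(z) = (a + bi) + (a - bi) = 2a
= 2 * 4 = 8


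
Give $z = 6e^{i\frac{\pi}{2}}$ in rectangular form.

a = r cos θ = 6 * 0 = 0
b = r sin θ = 6 * 1 = 6
z = 6i


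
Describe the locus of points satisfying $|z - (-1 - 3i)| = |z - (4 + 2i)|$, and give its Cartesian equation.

|z - z1| = |z - z2| means z is equidistant from z1 and z2,
i.e. the perpendicular bisector of the segment from (-1, -3) to (4, 2) (midpoint (3/2, -1/2)).
With z = x + yi, square both sides:
(x - (-1))^2 + (y - (-3))^2 = (x - 4)^2 + (y - 2)^2
The x^2 and y^2 terms cancel: 10x + 10y = 20 - 10 = 10
Simplify: x + y = 1
Locus: Perpendicular bisector of the segment from (-1, -3) to (4, 2): the line x + y = 1


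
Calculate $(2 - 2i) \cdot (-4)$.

(a1*a2 - b1*b2) + (a1*b2 + b1*a2)i
= (-8 - 0) + (0 + 8)i
= -8 + 8i


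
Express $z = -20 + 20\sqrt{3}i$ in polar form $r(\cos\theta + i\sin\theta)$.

r = |z| = sqrt(a^2 + b^2) = sqrt((-20)^2 + (20*sqrt(3))^2) = sqrt(400 + 1200) = sqrt(1600) = 40
θ = arctan(b/a) = arctan(34.641/-20) (quadrant-adjusted) = 120°
z = 40(cos 120° + i sin 120°)


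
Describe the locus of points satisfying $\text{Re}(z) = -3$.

Re(z) = x where z = x + yi; the equation x = -3 is satisfied by all points with that x-coordinate
Locus: Vertical line x = -3


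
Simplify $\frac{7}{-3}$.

Divisor is real, so divide each part by -3:
= -7/3


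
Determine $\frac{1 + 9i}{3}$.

Divisor is real, so divide each part by 3:
= 1/3 + 3i


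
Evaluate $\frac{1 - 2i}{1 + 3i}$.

Multiply numerator and denominator by conjugate (1 - 3i):
= (1 - 2i)(1 - 3i) / (1^2 + 3^2)
= (-5 - 5i) / 10
Divide through by 5: (-1 - i) / 2
= -1/2 - (1/2)i


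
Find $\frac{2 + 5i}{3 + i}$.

Multiply numerator and denominator by conjugate (3 - i):
= (2 + 5i)(3 - i) / (3^2 + 1^2)
= (11 + 13i) / 10
= 11/10 + (13/10)i


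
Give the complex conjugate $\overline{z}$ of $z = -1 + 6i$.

If z = a + bi, then conjugate(z) = a - bi
conjugate(-1 + 6i) = -1 - 6i


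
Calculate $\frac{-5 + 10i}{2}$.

Divisor is real, so divide each part by 2:
= -5/2 + 5i


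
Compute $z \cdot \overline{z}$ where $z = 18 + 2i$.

z * conjugate(z) = |z|^2 = a^2 + b^2
= 18^2 + 2^2 = 328


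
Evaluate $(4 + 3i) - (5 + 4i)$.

(4 - 5) + (3 - 4)i = -1 - i


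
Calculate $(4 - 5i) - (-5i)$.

(4 - 0) + (-5 - (-5))i = 4


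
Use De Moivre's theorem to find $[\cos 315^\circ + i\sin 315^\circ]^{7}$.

By De Moivre: z^n = r^n(cos(nθ) + i sin(nθ))
= 1^7(cos(7*315°) + i sin(7*315°))
= 1(cos 45° + i sin 45°)
= sqrt(2)/2 + (sqrt(2)/2)i


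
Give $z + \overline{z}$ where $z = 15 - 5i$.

z + conjugate(z) = (a + bi) + (a - bi) = 2a
= 2 * 15 = 30


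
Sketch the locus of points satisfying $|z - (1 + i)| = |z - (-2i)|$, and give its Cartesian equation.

|z - z1| = |z - z2| means z is equidistant from z1 and z2,
i.e. the perpendicular bisector of the segment from (1, 1) to (0, -2) (midpoint (1/2, -1/2)).
With z = x + yi, square both sides:
(x - 1)^2 + (y - 1)^2 = (x - 0)^2 + (y - (-2))^2
The x^2 and y^2 terms cancel: -2x + (-6)y = 4 - 2 = 2
Simplify: x + 3y = -1
Locus: Perpendicular bisector of the segment from (1, 1) to (0, -2): the line x + 3y = -1


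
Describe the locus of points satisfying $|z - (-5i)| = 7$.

|z - z0| = r describes a circle centered at z0 with radius r
Here z0 = -5i and r = 7
Locus: Circle centered at (0, -5) with radius 7


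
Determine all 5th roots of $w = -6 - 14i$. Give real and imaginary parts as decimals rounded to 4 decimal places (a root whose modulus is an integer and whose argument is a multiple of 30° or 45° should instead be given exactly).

|w| = sqrt(232) ≈ 15.231546, arg(w) ≈ 246.801409°
Root modulus = sqrt(232)^(1/5) ≈ 1.724046
Root arguments: θ_k = (arg(w) + 360°k)/5 for k = 0, 1, ..., 4
Compute each root as (root modulus)(cos θ_k + i sin θ_k) using full-precision intermediates, then round to 4 decimal places.
Roots: 1.1229 + 1.3082i, -0.8972 + 1.4722i, -1.6774 - 0.3984i, -0.1395 - 1.7184i, 1.5912 - 0.6636i


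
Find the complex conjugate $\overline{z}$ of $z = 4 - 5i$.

If z = a + bi, then conjugate(z) = a - bi
conjugate(4 - 5i) = 4 + 5i


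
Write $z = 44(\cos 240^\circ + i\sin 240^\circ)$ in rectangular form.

a = r cos θ = 44 * -1/2 = -22
b = r sin θ = 44 * -sqrt(3)/2 = -22*sqrt(3)
z = -22 - 22*sqrt(3)i


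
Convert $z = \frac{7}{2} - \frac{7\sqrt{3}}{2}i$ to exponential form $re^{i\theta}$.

r = |z| = sqrt((7/2)^2 + (-7*sqrt(3)/2)^2) = sqrt(49/4 + 147/4) = sqrt(49) = 7
θ = arctan(b/a) = arctan(-6.0622/3.5) (quadrant-adjusted) = -60° = -π/3
z = 7e^(-i*π/3)


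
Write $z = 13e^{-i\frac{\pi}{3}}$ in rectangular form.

a = r cos θ = 13 * 1/2 = 13/2
b = r sin θ = 13 * -sqrt(3)/2 = -13*sqrt(3)/2
z = 13/2 - (13*sqrt(3)/2)i


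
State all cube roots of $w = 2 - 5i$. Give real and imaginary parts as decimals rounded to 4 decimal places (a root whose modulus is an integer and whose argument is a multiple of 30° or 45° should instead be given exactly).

|w| = sqrt(29) ≈ 5.385165, arg(w) ≈ 291.801409°
Root modulus = sqrt(29)^(1/3) ≈ 1.752803
Root arguments: θ_k = (arg(w) + 360°k)/3 for k = 0, 1, ..., 2
Compute each root as (root modulus)(cos θ_k + i sin θ_k) using full-precision intermediates, then round to 4 decimal places.
Roots: -0.2217 + 1.7387i, -1.3949 - 1.0614i, 1.6166 - 0.6773i


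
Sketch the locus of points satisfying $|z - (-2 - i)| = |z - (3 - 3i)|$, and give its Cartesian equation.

|z - z1| = |z - z2| means z is equidistant from z1 and z2,
i.e. the perpendicular bisector of the segment from (-2, -1) to (3, -3) (midpoint (1/2, -2)).
With z = x + yi, square both sides:
(x - (-2))^2 + (y - (-1))^2 = (x - 3)^2 + (y - (-3))^2
The x^2 and y^2 terms cancel: 10x + (-4)y = 18 - 5 = 13
Simplify: 10x - 4y = 13
Locus: Perpendicular bisector of the segment from (-2, -1) to (3, -3): the line 10x - 4y = 13


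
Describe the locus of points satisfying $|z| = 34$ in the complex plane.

|z| = 34 means sqrt(x^2 + y^2) = 34
This is a circle of radius 34 centered at the origin


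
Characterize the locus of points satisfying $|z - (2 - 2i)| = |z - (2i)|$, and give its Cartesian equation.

|z - z1| = |z - z2| means z is equidistant from z1 and z2,
i.e. the perpendicular bisector of the segment from (2, -2) to (0, 2) (midpoint (1, 0)).
With z = x + yi, square both sides:
(x - 2)^2 + (y - (-2))^2 = (x - 0)^2 + (y - 2)^2
The x^2 and y^2 terms cancel: -4x + 8y = 4 - 8 = -4
Simplify: x - 2y = 1
Locus: Perpendicular bisector of the segment from (2, -2) to (0, 2): the line x - 2y = 1


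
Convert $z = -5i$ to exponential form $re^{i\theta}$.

r = |z| = sqrt((0)^2 + (-5)^2) = sqrt(0 + 25) = sqrt(25) = 5
a = 0 and b < 0, so z lies on the negative imaginary axis: θ = -90° = -π/2
z = 5e^(-i*π/2)


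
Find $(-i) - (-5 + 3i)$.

(0 - (-5)) + (-1 - 3)i = 5 - 4i


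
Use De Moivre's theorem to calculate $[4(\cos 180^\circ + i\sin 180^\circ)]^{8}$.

By De Moivre: z^n = r^n(cos(nθ) + i sin(nθ))
= 4^8(cos(8*180°) + i sin(8*180°))
= 65536(cos 0° + i sin 0°)
= 65536


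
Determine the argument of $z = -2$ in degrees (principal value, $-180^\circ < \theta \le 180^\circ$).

b = 0 and a < 0, so z lies on the negative real axis: θ = 180°


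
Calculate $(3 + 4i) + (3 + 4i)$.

(3 + 3) + (4 + 4)i = 6 + 8i


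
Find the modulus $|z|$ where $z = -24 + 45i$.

|z| = sqrt(a^2 + b^2) = sqrt((-24)^2 + 45^2) = sqrt(2601) = 51


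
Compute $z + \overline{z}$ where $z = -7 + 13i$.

z + conjugate(z) = (a + bi) + (a - bi) = 2a
= 2 * (-7) = -14


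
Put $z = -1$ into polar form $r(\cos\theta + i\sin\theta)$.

r = |z| = sqrt(a^2 + b^2) = sqrt((-1)^2 + (0)^2) = sqrt(1 + 0) = sqrt(1) = 1
b = 0 and a < 0, so z lies on the negative real axis: θ = 180°
z = 1(cos 180° + i sin 180°)
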